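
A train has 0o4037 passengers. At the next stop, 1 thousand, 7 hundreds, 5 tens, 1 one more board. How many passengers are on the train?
Convert 0o4037 (octal) → 4×512 + 3×8 + 7 = 2079 (decimal)
Convert 1 thousand, 7 hundreds, 5 tens, 1 one (place-value notation) → 1×1000 + 7×100 + 5×10 + 1 = 1751 (decimal)
Compute 2079 + 1751 = 3830
3830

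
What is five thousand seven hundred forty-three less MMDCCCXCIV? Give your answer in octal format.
Convert five thousand seven hundred forty-three (English words) → 5×1000 + 7×100 + 43 = 5743 (decimal)
Convert MMDCCCXCIV (Roman numeral) → 1000 + 1000 + 500 + 100 + 100 + 100 + 90 + 4 = 2894 (decimal)
Compute 5743 - 2894 = 2849
Convert 2849 (decimal) → 2849 = 5×512 + 4×64 + 4×8 + 1 → 0o5441 (octal)
0o5441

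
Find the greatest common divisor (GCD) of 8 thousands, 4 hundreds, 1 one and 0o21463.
Convert 8 thousands, 4 hundreds, 1 one (place-value notation) → 8×1000 + 4×100 + 1 = 8401 (decimal)
Convert 0o21463 (octal) → 2×4096 + 1×512 + 4×64 + 6×8 + 3 = 9011 (decimal)
Compute gcd(8401, 9011) = 1
1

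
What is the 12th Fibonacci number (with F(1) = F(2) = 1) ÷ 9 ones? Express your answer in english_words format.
Convert the 12th Fibonacci number (with F(1) = F(2) = 1) (Fibonacci index) → 1, 1, 2, 3, 5, 8, 13, 21, 34, 55, 89, 144 → 144 (decimal)
Convert 9 ones (place-value notation) → 9 (decimal)
Compute 144 ÷ 9 = 16
Convert 16 (decimal) → sixteen (English words)
sixteen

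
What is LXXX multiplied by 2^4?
Convert LXXX (Roman numeral) → 50 + 10 + 10 + 10 = 80 (decimal)
Convert 2^4 (power) → 16 (decimal)
Compute 80 × 16 = 1280
1280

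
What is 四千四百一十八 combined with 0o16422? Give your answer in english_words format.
Convert 四千四百一十八 (Chinese numeral) → 4×1000 + 4×100 + 1×10 + 8 = 4418 (decimal)
Convert 0o16422 (octal) → 1×4096 + 6×512 + 4×64 + 2×8 + 2 = 7442 (decimal)
Compute 4418 + 7442 = 11860
Convert 11860 (decimal) → 11860 = 11×1000 + 8×100 + 60 → eleven thousand eight hundred sixty (English words)
eleven thousand eight hundred sixty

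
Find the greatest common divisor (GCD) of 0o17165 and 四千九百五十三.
Convert 0o17165 (octal) → 1×4096 + 7×512 + 1×64 + 6×8 + 5 = 7797 (decimal)
Convert 四千九百五十三 (Chinese numeral) → 4×1000 + 9×100 + 5×10 + 3 = 4953 (decimal)
Compute gcd(7797, 4953) = 3
3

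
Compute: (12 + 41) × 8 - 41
Parentheses first: 12 + 41 = 53
Multiply: 53 × 8 = 424
Subtract: 424 - 41 = 383
383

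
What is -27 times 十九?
Convert 十九 (Chinese numeral) → 1×10 + 9 = 19 (decimal)
Compute -27 × 19 = -513
-513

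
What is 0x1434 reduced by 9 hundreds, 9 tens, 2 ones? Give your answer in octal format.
Convert 0x1434 (hexadecimal) → 1×4096 + 4×256 + 3×16 + 4 = 5172 (decimal)
Convert 9 hundreds, 9 tens, 2 ones (place-value notation) → 9×100 + 9×10 + 2 = 992 (decimal)
Compute 5172 - 992 = 4180
Convert 4180 (decimal) → 4180 = 1×4096 + 1×64 + 2×8 + 4 → 0o10124 (octal)
0o10124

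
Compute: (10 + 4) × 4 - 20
Parentheses first: 10 + 4 = 14
Multiply: 14 × 4 = 56
Subtract: 56 - 20 = 36
36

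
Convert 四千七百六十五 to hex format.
Convert 四千七百六十五 (Chinese numeral) → 4×1000 + 7×100 + 6×10 + 5 = 4765 (decimal)
Convert 4765 (decimal) → 4765 = 1×4096 + 2×256 + 9×16 + 13 → 0x129D (hexadecimal)
0x129D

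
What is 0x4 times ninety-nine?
Convert 0x4 (hexadecimal) → 4 (decimal)
Convert ninety-nine (English words) → 99 (decimal)
Compute 4 × 99 = 396
396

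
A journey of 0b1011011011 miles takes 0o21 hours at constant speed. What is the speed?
Convert 0b1011011011 (binary) → 512 + 128 + 64 + 16 + 8 + 2 + 1 = 731 (decimal)
Convert 0o21 (octal) → 2×8 + 1 = 17 (decimal)
Compute 731 ÷ 17 = 43
43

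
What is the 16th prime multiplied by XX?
Convert the 16th prime (prime index) → 53 (decimal)
Convert XX (Roman numeral) → 10 + 10 = 20 (decimal)
Compute 53 × 20 = 1060
1060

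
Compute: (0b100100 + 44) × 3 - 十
Convert 0b100100 (binary) → 32 + 4 = 36 (decimal)
Convert 十 (Chinese numeral) → 1×10 = 10 (decimal)
Expression in decimal: (36 + 44) × 3 - 10
Parentheses first: 36 + 44 = 80
Multiply: 80 × 3 = 240
Subtract: 240 - 10 = 230
230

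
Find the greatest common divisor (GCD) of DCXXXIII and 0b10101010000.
Convert DCXXXIII (Roman numeral) → 500 + 100 + 10 + 10 + 10 + 1 + 1 + 1 = 633 (decimal)
Convert 0b10101010000 (binary) → 1024 + 256 + 64 + 16 = 1360 (decimal)
Compute gcd(633, 1360) = 1
1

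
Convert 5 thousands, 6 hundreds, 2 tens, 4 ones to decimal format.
Convert 5 thousands, 6 hundreds, 2 tens, 4 ones (place-value notation) → 5×1000 + 6×100 + 2×10 + 4 = 5624 (decimal)
5624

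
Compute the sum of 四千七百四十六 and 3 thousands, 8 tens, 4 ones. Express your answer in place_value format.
Convert 四千七百四十六 (Chinese numeral) → 4×1000 + 7×100 + 4×10 + 6 = 4746 (decimal)
Convert 3 thousands, 8 tens, 4 ones (place-value notation) → 3×1000 + 8×10 + 4 = 3084 (decimal)
Compute 4746 + 3084 = 7830
Convert 7830 (decimal) → 7830 = 7×1000 + 8×100 + 3×10 → 7 thousands, 8 hundreds, 3 tens (place-value notation)
7 thousands, 8 hundreds, 3 tens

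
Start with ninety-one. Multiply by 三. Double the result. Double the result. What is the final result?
Convert ninety-one (English words) → 91 (decimal)
Start: 91
Convert 三 (Chinese numeral) → 3 (decimal)
91 × 3 = 273
273 × 2 = 546
546 × 2 = 1092
1092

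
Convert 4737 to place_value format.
Convert 4737 (decimal) → 4737 = 4×1000 + 7×100 + 3×10 + 7 → 4 thousands, 7 hundreds, 3 tens, 7 ones (place-value notation)
4 thousands, 7 hundreds, 3 tens, 7 ones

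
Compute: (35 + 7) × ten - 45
Convert ten (English words) → 10 (decimal)
Expression in decimal: (35 + 7) × 10 - 45
Parentheses first: 35 + 7 = 42
Multiply: 42 × 10 = 420
Subtract: 420 - 45 = 375
375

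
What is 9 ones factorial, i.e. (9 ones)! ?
Convert 9 ones (place-value notation) → 9 (decimal)
Compute 9! = 362880
362880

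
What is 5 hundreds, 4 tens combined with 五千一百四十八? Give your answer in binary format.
Convert 5 hundreds, 4 tens (place-value notation) → 5×100 + 4×10 = 540 (decimal)
Convert 五千一百四十八 (Chinese numeral) → 5×1000 + 1×100 + 4×10 + 8 = 5148 (decimal)
Compute 540 + 5148 = 5688
Convert 5688 (decimal) → 5688 = 4096 + 1024 + 512 + 32 + 16 + 8 → 0b1011000111000 (binary)
0b1011000111000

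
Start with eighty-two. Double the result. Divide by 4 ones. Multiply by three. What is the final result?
Convert eighty-two (English words) → 82 (decimal)
Start: 82
82 × 2 = 164
Convert 4 ones (place-value notation) → 4 (decimal)
164 ÷ 4 = 41
Convert three (English words) → 3 (decimal)
41 × 3 = 123
123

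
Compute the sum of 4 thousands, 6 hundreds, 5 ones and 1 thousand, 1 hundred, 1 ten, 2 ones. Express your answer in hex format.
Convert 4 thousands, 6 hundreds, 5 ones (place-value notation) → 4×1000 + 6×100 + 5 = 4605 (decimal)
Convert 1 thousand, 1 hundred, 1 ten, 2 ones (place-value notation) → 1×1000 + 1×100 + 1×10 + 2 = 1112 (decimal)
Compute 4605 + 1112 = 5717
Convert 5717 (decimal) → 5717 = 1×4096 + 6×256 + 5×16 + 5 → 0x1655 (hexadecimal)
0x1655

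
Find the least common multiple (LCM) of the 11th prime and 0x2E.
Convert the 11th prime (prime index) → 31 (decimal)
Convert 0x2E (hexadecimal) → 2×16 + 14 = 46 (decimal)
Compute lcm(31, 46) = 1426
1426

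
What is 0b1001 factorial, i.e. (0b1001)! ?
Convert 0b1001 (binary) → 8 + 1 = 9 (decimal)
Compute 9! = 362880
362880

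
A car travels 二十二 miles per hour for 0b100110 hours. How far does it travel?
Convert 二十二 (Chinese numeral) → 2×10 + 2 = 22 (decimal)
Convert 0b100110 (binary) → 32 + 4 + 2 = 38 (decimal)
Compute 22 × 38 = 836
836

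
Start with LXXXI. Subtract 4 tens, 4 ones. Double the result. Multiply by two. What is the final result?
Convert LXXXI (Roman numeral) → 50 + 10 + 10 + 10 + 1 = 81 (decimal)
Start: 81
Convert 4 tens, 4 ones (place-value notation) → 4×10 + 4 = 44 (decimal)
81 - 44 = 37
37 × 2 = 74
Convert two (English words) → 2 (decimal)
74 × 2 = 148
148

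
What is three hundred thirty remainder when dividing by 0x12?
Convert three hundred thirty (English words) → 3×100 + 30 = 330 (decimal)
Convert 0x12 (hexadecimal) → 1×16 + 2 = 18 (decimal)
Compute 330 mod 18 = 6
6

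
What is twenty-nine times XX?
Convert twenty-nine (English words) → 29 (decimal)
Convert XX (Roman numeral) → 10 + 10 = 20 (decimal)
Compute 29 × 20 = 580
580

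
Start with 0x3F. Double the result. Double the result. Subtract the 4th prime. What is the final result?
Convert 0x3F (hexadecimal) → 3×16 + 15 = 63 (decimal)
Start: 63
63 × 2 = 126
126 × 2 = 252
Convert the 4th prime (prime index) → 7 (decimal)
252 - 7 = 245
245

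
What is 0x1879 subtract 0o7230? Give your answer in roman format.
Convert 0x1879 (hexadecimal) → 1×4096 + 8×256 + 7×16 + 9 = 6265 (decimal)
Convert 0o7230 (octal) → 7×512 + 2×64 + 3×8 = 3736 (decimal)
Compute 6265 - 3736 = 2529
Convert 2529 (decimal) → 2529 = 1000 + 1000 + 500 + 10 + 10 + 9 → MMDXXIX (Roman numeral)
MMDXXIX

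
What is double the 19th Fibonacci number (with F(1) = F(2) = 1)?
The 19th Fibonacci number (with F(1) = F(2) = 1) = 4181
Compute 4181 × 2 = 8362
8362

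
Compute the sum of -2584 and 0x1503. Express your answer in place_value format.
Convert 0x1503 (hexadecimal) → 1×4096 + 5×256 + 3 = 5379 (decimal)
Compute -2584 + 5379 = 2795
Convert 2795 (decimal) → 2795 = 2×1000 + 7×100 + 9×10 + 5 → 2 thousands, 7 hundreds, 9 tens, 5 ones (place-value notation)
2 thousands, 7 hundreds, 9 tens, 5 ones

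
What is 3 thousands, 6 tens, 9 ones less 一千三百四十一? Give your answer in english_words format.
Convert 3 thousands, 6 tens, 9 ones (place-value notation) → 3×1000 + 6×10 + 9 = 3069 (decimal)
Convert 一千三百四十一 (Chinese numeral) → 1×1000 + 3×100 + 4×10 + 1 = 1341 (decimal)
Compute 3069 - 1341 = 1728
Convert 1728 (decimal) → 1728 = 1×1000 + 7×100 + 28 → one thousand seven hundred twenty-eight (English words)
one thousand seven hundred twenty-eight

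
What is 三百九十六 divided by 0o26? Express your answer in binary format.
Convert 三百九十六 (Chinese numeral) → 3×100 + 9×10 + 6 = 396 (decimal)
Convert 0o26 (octal) → 2×8 + 6 = 22 (decimal)
Compute 396 ÷ 22 = 18
Convert 18 (decimal) → 18 = 16 + 2 → 0b10010 (binary)
0b10010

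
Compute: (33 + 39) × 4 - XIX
Convert XIX (Roman numeral) → 10 + 9 = 19 (decimal)
Expression in decimal: (33 + 39) × 4 - 19
Parentheses first: 33 + 39 = 72
Multiply: 72 × 4 = 288
Subtract: 288 - 19 = 269
269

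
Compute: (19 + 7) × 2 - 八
Convert 八 (Chinese numeral) → 8 (decimal)
Expression in decimal: (19 + 7) × 2 - 8
Parentheses first: 19 + 7 = 26
Multiply: 26 × 2 = 52
Subtract: 52 - 8 = 44
44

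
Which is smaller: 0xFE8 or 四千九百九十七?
Convert 0xFE8 (hexadecimal) → 15×256 + 14×16 + 8 = 4072 (decimal)
Convert 四千九百九十七 (Chinese numeral) → 4×1000 + 9×100 + 9×10 + 7 = 4997 (decimal)
Compare 4072 vs 4997: smaller = 4072
4072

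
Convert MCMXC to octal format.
Convert MCMXC (Roman numeral) → 1000 + 900 + 90 = 1990 (decimal)
Convert 1990 (decimal) → 1990 = 3×512 + 7×64 + 6 → 0o3706 (octal)
0o3706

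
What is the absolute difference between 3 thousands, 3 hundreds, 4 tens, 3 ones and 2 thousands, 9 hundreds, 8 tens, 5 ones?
Convert 3 thousands, 3 hundreds, 4 tens, 3 ones (place-value notation) → 3×1000 + 3×100 + 4×10 + 3 = 3343 (decimal)
Convert 2 thousands, 9 hundreds, 8 tens, 5 ones (place-value notation) → 2×1000 + 9×100 + 8×10 + 5 = 2985 (decimal)
Compute |3343 - 2985| = 358
358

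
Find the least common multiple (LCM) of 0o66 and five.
Convert 0o66 (octal) → 6×8 + 6 = 54 (decimal)
Convert five (English words) → 5 (decimal)
Compute lcm(54, 5) = 270
270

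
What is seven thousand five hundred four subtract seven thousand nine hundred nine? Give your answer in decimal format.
Convert seven thousand five hundred four (English words) → 7×1000 + 5×100 + 4 = 7504 (decimal)
Convert seven thousand nine hundred nine (English words) → 7×1000 + 9×100 + 9 = 7909 (decimal)
Compute 7504 - 7909 = -405
-405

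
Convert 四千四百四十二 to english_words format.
Convert 四千四百四十二 (Chinese numeral) → 4×1000 + 4×100 + 4×10 + 2 = 4442 (decimal)
Convert 4442 (decimal) → 4442 = 4×1000 + 4×100 + 42 → four thousand four hundred forty-two (English words)
four thousand four hundred forty-two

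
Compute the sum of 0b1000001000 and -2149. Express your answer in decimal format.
Convert 0b1000001000 (binary) → 512 + 8 = 520 (decimal)
Compute 520 + -2149 = -1629
-1629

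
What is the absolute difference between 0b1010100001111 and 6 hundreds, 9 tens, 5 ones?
Convert 0b1010100001111 (binary) → 4096 + 1024 + 256 + 8 + 4 + 2 + 1 = 5391 (decimal)
Convert 6 hundreds, 9 tens, 5 ones (place-value notation) → 6×100 + 9×10 + 5 = 695 (decimal)
Compute |5391 - 695| = 4696
4696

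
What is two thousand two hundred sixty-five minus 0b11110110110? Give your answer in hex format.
Convert two thousand two hundred sixty-five (English words) → 2×1000 + 2×100 + 65 = 2265 (decimal)
Convert 0b11110110110 (binary) → 1024 + 512 + 256 + 128 + 32 + 16 + 4 + 2 = 1974 (decimal)
Compute 2265 - 1974 = 291
Convert 291 (decimal) → 291 = 1×256 + 2×16 + 3 → 0x123 (hexadecimal)
0x123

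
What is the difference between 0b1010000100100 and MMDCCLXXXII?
Convert 0b1010000100100 (binary) → 4096 + 1024 + 32 + 4 = 5156 (decimal)
Convert MMDCCLXXXII (Roman numeral) → 1000 + 1000 + 500 + 100 + 100 + 50 + 10 + 10 + 10 + 1 + 1 = 2782 (decimal)
Difference: |5156 - 2782| = 2374
2374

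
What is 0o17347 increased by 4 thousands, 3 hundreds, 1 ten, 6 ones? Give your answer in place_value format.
Convert 0o17347 (octal) → 1×4096 + 7×512 + 3×64 + 4×8 + 7 = 7911 (decimal)
Convert 4 thousands, 3 hundreds, 1 ten, 6 ones (place-value notation) → 4×1000 + 3×100 + 1×10 + 6 = 4316 (decimal)
Compute 7911 + 4316 = 12227
Convert 12227 (decimal) → 12227 = 12×1000 + 2×100 + 2×10 + 7 → 12 thousands, 2 hundreds, 2 tens, 7 ones (place-value notation)
12 thousands, 2 hundreds, 2 tens, 7 ones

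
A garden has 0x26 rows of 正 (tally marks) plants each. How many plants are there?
Convert 正 (tally marks) → 5 (decimal)
Convert 0x26 (hexadecimal) → 2×16 + 6 = 38 (decimal)
Compute 5 × 38 = 190
190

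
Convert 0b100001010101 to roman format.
Convert 0b100001010101 (binary) → 2048 + 64 + 16 + 4 + 1 = 2133 (decimal)
Convert 2133 (decimal) → 2133 = 1000 + 1000 + 100 + 10 + 10 + 10 + 1 + 1 + 1 → MMCXXXIII (Roman numeral)
MMCXXXIII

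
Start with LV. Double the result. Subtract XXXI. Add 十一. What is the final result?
Convert LV (Roman numeral) → 50 + 5 = 55 (decimal)
Start: 55
55 × 2 = 110
Convert XXXI (Roman numeral) → 10 + 10 + 10 + 1 = 31 (decimal)
110 - 31 = 79
Convert 十一 (Chinese numeral) → 1×10 + 1 = 11 (decimal)
79 + 11 = 90
90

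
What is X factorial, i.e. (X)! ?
Convert X (Roman numeral) → 10 (decimal)
Compute 10! = 3628800
3628800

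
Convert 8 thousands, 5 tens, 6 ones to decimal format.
Convert 8 thousands, 5 tens, 6 ones (place-value notation) → 8×1000 + 5×10 + 6 = 8056 (decimal)
8056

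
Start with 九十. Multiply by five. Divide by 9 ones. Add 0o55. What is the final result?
Convert 九十 (Chinese numeral) → 9×10 = 90 (decimal)
Start: 90
Convert five (English words) → 5 (decimal)
90 × 5 = 450
Convert 9 ones (place-value notation) → 9 (decimal)
450 ÷ 9 = 50
Convert 0o55 (octal) → 5×8 + 5 = 45 (decimal)
50 + 45 = 95
95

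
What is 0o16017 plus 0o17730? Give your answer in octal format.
Convert 0o16017 (octal) → 1×4096 + 6×512 + 1×8 + 7 = 7183 (decimal)
Convert 0o17730 (octal) → 1×4096 + 7×512 + 7×64 + 3×8 = 8152 (decimal)
Compute 7183 + 8152 = 15335
Convert 15335 (decimal) → 15335 = 3×4096 + 5×512 + 7×64 + 4×8 + 7 → 0o35747 (octal)
0o35747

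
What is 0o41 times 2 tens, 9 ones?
Convert 0o41 (octal) → 4×8 + 1 = 33 (decimal)
Convert 2 tens, 9 ones (place-value notation) → 2×10 + 9 = 29 (decimal)
Compute 33 × 29 = 957
957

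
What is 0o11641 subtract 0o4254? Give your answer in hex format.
Convert 0o11641 (octal) → 1×4096 + 1×512 + 6×64 + 4×8 + 1 = 5025 (decimal)
Convert 0o4254 (octal) → 4×512 + 2×64 + 5×8 + 4 = 2220 (decimal)
Compute 5025 - 2220 = 2805
Convert 2805 (decimal) → 2805 = 10×256 + 15×16 + 5 → 0xAF5 (hexadecimal)
0xAF5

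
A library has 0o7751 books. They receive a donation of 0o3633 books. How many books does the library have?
Convert 0o7751 (octal) → 7×512 + 7×64 + 5×8 + 1 = 4073 (decimal)
Convert 0o3633 (octal) → 3×512 + 6×64 + 3×8 + 3 = 1947 (decimal)
Compute 4073 + 1947 = 6020
6020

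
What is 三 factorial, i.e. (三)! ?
Convert 三 (Chinese numeral) → 3 (decimal)
Compute 3! = 6
6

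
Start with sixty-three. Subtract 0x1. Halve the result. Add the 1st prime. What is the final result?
Convert sixty-three (English words) → 63 (decimal)
Start: 63
Convert 0x1 (hexadecimal) → 1 (decimal)
63 - 1 = 62
62 ÷ 2 = 31
Convert the 1st prime (prime index) → 2 (decimal)
31 + 2 = 33
33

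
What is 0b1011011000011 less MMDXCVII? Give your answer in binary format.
Convert 0b1011011000011 (binary) → 4096 + 1024 + 512 + 128 + 64 + 2 + 1 = 5827 (decimal)
Convert MMDXCVII (Roman numeral) → 1000 + 1000 + 500 + 90 + 5 + 1 + 1 = 2597 (decimal)
Compute 5827 - 2597 = 3230
Convert 3230 (decimal) → 3230 = 2048 + 1024 + 128 + 16 + 8 + 4 + 2 → 0b110010011110 (binary)
0b110010011110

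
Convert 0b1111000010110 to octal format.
Convert 0b1111000010110 (binary) → 4096 + 2048 + 1024 + 512 + 16 + 4 + 2 = 7702 (decimal)
Convert 7702 (decimal) → 7702 = 1×4096 + 7×512 + 2×8 + 6 → 0o17026 (octal)
0o17026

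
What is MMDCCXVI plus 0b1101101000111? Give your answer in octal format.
Convert MMDCCXVI (Roman numeral) → 1000 + 1000 + 500 + 100 + 100 + 10 + 5 + 1 = 2716 (decimal)
Convert 0b1101101000111 (binary) → 4096 + 2048 + 512 + 256 + 64 + 4 + 2 + 1 = 6983 (decimal)
Compute 2716 + 6983 = 9699
Convert 9699 (decimal) → 9699 = 2×4096 + 2×512 + 7×64 + 4×8 + 3 → 0o22743 (octal)
0o22743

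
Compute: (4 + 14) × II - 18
Convert II (Roman numeral) → 1 + 1 = 2 (decimal)
Expression in decimal: (4 + 14) × 2 - 18
Parentheses first: 4 + 14 = 18
Multiply: 18 × 2 = 36
Subtract: 36 - 18 = 18
18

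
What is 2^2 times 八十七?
Convert 2^2 (power) → 4 (decimal)
Convert 八十七 (Chinese numeral) → 8×10 + 7 = 87 (decimal)
Compute 4 × 87 = 348
348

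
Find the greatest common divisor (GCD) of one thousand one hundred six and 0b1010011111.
Convert one thousand one hundred six (English words) → 1×1000 + 1×100 + 6 = 1106 (decimal)
Convert 0b1010011111 (binary) → 512 + 128 + 16 + 8 + 4 + 2 + 1 = 671 (decimal)
Compute gcd(1106, 671) = 1
1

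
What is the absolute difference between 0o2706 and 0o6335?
Convert 0o2706 (octal) → 2×512 + 7×64 + 6 = 1478 (decimal)
Convert 0o6335 (octal) → 6×512 + 3×64 + 3×8 + 5 = 3293 (decimal)
Compute |1478 - 3293| = 1815
1815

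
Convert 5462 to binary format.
Convert 5462 (decimal) → 5462 = 4096 + 1024 + 256 + 64 + 16 + 4 + 2 → 0b1010101010110 (binary)
0b1010101010110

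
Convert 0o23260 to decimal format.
Convert 0o23260 (octal) → 2×4096 + 3×512 + 2×64 + 6×8 = 9904 (decimal)
9904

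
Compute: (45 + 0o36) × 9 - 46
Convert 0o36 (octal) → 3×8 + 6 = 30 (decimal)
Expression in decimal: (45 + 30) × 9 - 46
Parentheses first: 45 + 30 = 75
Multiply: 75 × 9 = 675
Subtract: 675 - 46 = 629
629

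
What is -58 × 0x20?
Convert 0x20 (hexadecimal) → 2×16 = 32 (decimal)
Compute -58 × 32 = -1856
-1856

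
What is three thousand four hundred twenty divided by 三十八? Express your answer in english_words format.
Convert three thousand four hundred twenty (English words) → 3×1000 + 4×100 + 20 = 3420 (decimal)
Convert 三十八 (Chinese numeral) → 3×10 + 8 = 38 (decimal)
Compute 3420 ÷ 38 = 90
Convert 90 (decimal) → ninety (English words)
ninety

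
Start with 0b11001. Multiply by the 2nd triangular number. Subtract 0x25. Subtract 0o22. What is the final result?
Convert 0b11001 (binary) → 16 + 8 + 1 = 25 (decimal)
Start: 25
Convert the 2nd triangular number (triangular index) → 2×3/2 = 3 (decimal)
25 × 3 = 75
Convert 0x25 (hexadecimal) → 2×16 + 5 = 37 (decimal)
75 - 37 = 38
Convert 0o22 (octal) → 2×8 + 2 = 18 (decimal)
38 - 18 = 20
20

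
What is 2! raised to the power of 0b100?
Convert 2! (factorial) → 2 (decimal)
Convert 0b100 (binary) → 4 (decimal)
Compute 2 ^ 4 = 16
16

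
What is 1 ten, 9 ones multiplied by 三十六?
Convert 1 ten, 9 ones (place-value notation) → 1×10 + 9 = 19 (decimal)
Convert 三十六 (Chinese numeral) → 3×10 + 6 = 36 (decimal)
Compute 19 × 36 = 684
684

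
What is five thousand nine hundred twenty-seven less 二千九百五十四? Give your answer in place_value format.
Convert five thousand nine hundred twenty-seven (English words) → 5×1000 + 9×100 + 27 = 5927 (decimal)
Convert 二千九百五十四 (Chinese numeral) → 2×1000 + 9×100 + 5×10 + 4 = 2954 (decimal)
Compute 5927 - 2954 = 2973
Convert 2973 (decimal) → 2973 = 2×1000 + 9×100 + 7×10 + 3 → 2 thousands, 9 hundreds, 7 tens, 3 ones (place-value notation)
2 thousands, 9 hundreds, 7 tens, 3 ones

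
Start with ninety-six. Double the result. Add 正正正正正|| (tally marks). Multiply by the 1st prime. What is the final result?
Convert ninety-six (English words) → 96 (decimal)
Start: 96
96 × 2 = 192
Convert 正正正正正|| (tally marks) → 5 + 5 + 5 + 5 + 5 + 2 = 27 (decimal)
192 + 27 = 219
Convert the 1st prime (prime index) → 2 (decimal)
219 × 2 = 438
438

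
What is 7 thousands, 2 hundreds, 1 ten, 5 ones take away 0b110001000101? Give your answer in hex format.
Convert 7 thousands, 2 hundreds, 1 ten, 5 ones (place-value notation) → 7×1000 + 2×100 + 1×10 + 5 = 7215 (decimal)
Convert 0b110001000101 (binary) → 2048 + 1024 + 64 + 4 + 1 = 3141 (decimal)
Compute 7215 - 3141 = 4074
Convert 4074 (decimal) → 4074 = 15×256 + 14×16 + 10 → 0xFEA (hexadecimal)
0xFEA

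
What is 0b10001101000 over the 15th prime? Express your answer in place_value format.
Convert 0b10001101000 (binary) → 1024 + 64 + 32 + 8 = 1128 (decimal)
Convert the 15th prime (prime index) → 47 (decimal)
Compute 1128 ÷ 47 = 24
Convert 24 (decimal) → 24 = 2×10 + 4 → 2 tens, 4 ones (place-value notation)
2 tens, 4 ones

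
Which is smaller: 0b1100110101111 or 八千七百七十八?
Convert 0b1100110101111 (binary) → 4096 + 2048 + 256 + 128 + 32 + 8 + 4 + 2 + 1 = 6575 (decimal)
Convert 八千七百七十八 (Chinese numeral) → 8×1000 + 7×100 + 7×10 + 8 = 8778 (decimal)
Compare 6575 vs 8778: smaller = 6575
6575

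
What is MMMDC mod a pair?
Convert MMMDC (Roman numeral) → 1000 + 1000 + 1000 + 500 + 100 = 3600 (decimal)
Convert a pair (colloquial) → 2 (decimal)
Compute 3600 mod 2 = 0
0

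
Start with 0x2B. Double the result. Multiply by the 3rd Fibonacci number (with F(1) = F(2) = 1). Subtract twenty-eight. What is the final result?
Convert 0x2B (hexadecimal) → 2×16 + 11 = 43 (decimal)
Start: 43
43 × 2 = 86
Convert the 3rd Fibonacci number (with F(1) = F(2) = 1) (Fibonacci index) → 1, 1, 2 → 2 (decimal)
86 × 2 = 172
Convert twenty-eight (English words) → 28 (decimal)
172 - 28 = 144
144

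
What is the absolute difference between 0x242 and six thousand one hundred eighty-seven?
Convert 0x242 (hexadecimal) → 2×256 + 4×16 + 2 = 578 (decimal)
Convert six thousand one hundred eighty-seven (English words) → 6×1000 + 1×100 + 87 = 6187 (decimal)
Compute |578 - 6187| = 5609
5609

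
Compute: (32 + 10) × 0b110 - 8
Convert 0b110 (binary) → 4 + 2 = 6 (decimal)
Expression in decimal: (32 + 10) × 6 - 8
Parentheses first: 32 + 10 = 42
Multiply: 42 × 6 = 252
Subtract: 252 - 8 = 244
244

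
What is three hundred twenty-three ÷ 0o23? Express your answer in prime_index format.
Convert three hundred twenty-three (English words) → 3×100 + 23 = 323 (decimal)
Convert 0o23 (octal) → 2×8 + 3 = 19 (decimal)
Compute 323 ÷ 19 = 17
Convert 17 (decimal) → the 7th prime (prime index)
the 7th prime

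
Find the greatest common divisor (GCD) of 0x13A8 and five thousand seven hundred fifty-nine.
Convert 0x13A8 (hexadecimal) → 1×4096 + 3×256 + 10×16 + 8 = 5032 (decimal)
Convert five thousand seven hundred fifty-nine (English words) → 5×1000 + 7×100 + 59 = 5759 (decimal)
Compute gcd(5032, 5759) = 1
1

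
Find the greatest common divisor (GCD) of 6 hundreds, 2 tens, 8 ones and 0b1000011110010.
Convert 6 hundreds, 2 tens, 8 ones (place-value notation) → 6×100 + 2×10 + 8 = 628 (decimal)
Convert 0b1000011110010 (binary) → 4096 + 128 + 64 + 32 + 16 + 2 = 4338 (decimal)
Compute gcd(628, 4338) = 2
2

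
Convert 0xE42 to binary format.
Convert 0xE42 (hexadecimal) → 14×256 + 4×16 + 2 = 3650 (decimal)
Convert 3650 (decimal) → 3650 = 2048 + 1024 + 512 + 64 + 2 → 0b111001000010 (binary)
0b111001000010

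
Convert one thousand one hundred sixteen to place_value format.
Convert one thousand one hundred sixteen (English words) → 1×1000 + 1×100 + 16 = 1116 (decimal)
Convert 1116 (decimal) → 1116 = 1×1000 + 1×100 + 1×10 + 6 → 1 thousand, 1 hundred, 1 ten, 6 ones (place-value notation)
1 thousand, 1 hundred, 1 ten, 6 ones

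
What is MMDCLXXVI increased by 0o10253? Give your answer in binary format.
Convert MMDCLXXVI (Roman numeral) → 1000 + 1000 + 500 + 100 + 50 + 10 + 10 + 5 + 1 = 2676 (decimal)
Convert 0o10253 (octal) → 1×4096 + 2×64 + 5×8 + 3 = 4267 (decimal)
Compute 2676 + 4267 = 6943
Convert 6943 (decimal) → 6943 = 4096 + 2048 + 512 + 256 + 16 + 8 + 4 + 2 + 1 → 0b1101100011111 (binary)
0b1101100011111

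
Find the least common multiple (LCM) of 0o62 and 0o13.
Convert 0o62 (octal) → 6×8 + 2 = 50 (decimal)
Convert 0o13 (octal) → 1×8 + 3 = 11 (decimal)
Compute lcm(50, 11) = 550
550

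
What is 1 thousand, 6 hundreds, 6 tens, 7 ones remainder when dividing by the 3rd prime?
Convert 1 thousand, 6 hundreds, 6 tens, 7 ones (place-value notation) → 1×1000 + 6×100 + 6×10 + 7 = 1667 (decimal)
Convert the 3rd prime (prime index) → 5 (decimal)
Compute 1667 mod 5 = 2
2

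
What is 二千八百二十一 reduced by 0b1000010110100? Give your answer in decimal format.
Convert 二千八百二十一 (Chinese numeral) → 2×1000 + 8×100 + 2×10 + 1 = 2821 (decimal)
Convert 0b1000010110100 (binary) → 4096 + 128 + 32 + 16 + 4 = 4276 (decimal)
Compute 2821 - 4276 = -1455
-1455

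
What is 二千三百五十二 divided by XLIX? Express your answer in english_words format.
Convert 二千三百五十二 (Chinese numeral) → 2×1000 + 3×100 + 5×10 + 2 = 2352 (decimal)
Convert XLIX (Roman numeral) → 40 + 9 = 49 (decimal)
Compute 2352 ÷ 49 = 48
Convert 48 (decimal) → forty-eight (English words)
forty-eight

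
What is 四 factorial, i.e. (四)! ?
Convert 四 (Chinese numeral) → 4 (decimal)
Compute 4! = 24
24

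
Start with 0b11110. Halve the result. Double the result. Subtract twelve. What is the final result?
Convert 0b11110 (binary) → 16 + 8 + 4 + 2 = 30 (decimal)
Start: 30
30 ÷ 2 = 15
15 × 2 = 30
Convert twelve (English words) → 12 (decimal)
30 - 12 = 18
18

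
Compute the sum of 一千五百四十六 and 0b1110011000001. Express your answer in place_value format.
Convert 一千五百四十六 (Chinese numeral) → 1×1000 + 5×100 + 4×10 + 6 = 1546 (decimal)
Convert 0b1110011000001 (binary) → 4096 + 2048 + 1024 + 128 + 64 + 1 = 7361 (decimal)
Compute 1546 + 7361 = 8907
Convert 8907 (decimal) → 8907 = 8×1000 + 9×100 + 7 → 8 thousands, 9 hundreds, 7 ones (place-value notation)
8 thousands, 9 hundreds, 7 ones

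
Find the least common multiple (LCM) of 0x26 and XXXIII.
Convert 0x26 (hexadecimal) → 2×16 + 6 = 38 (decimal)
Convert XXXIII (Roman numeral) → 10 + 10 + 10 + 1 + 1 + 1 = 33 (decimal)
Compute lcm(38, 33) = 1254
1254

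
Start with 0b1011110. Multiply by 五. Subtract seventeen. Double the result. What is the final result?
Convert 0b1011110 (binary) → 64 + 16 + 8 + 4 + 2 = 94 (decimal)
Start: 94
Convert 五 (Chinese numeral) → 5 (decimal)
94 × 5 = 470
Convert seventeen (English words) → 17 (decimal)
470 - 17 = 453
453 × 2 = 906
906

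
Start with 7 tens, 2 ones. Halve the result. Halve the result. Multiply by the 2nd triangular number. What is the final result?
Convert 7 tens, 2 ones (place-value notation) → 7×10 + 2 = 72 (decimal)
Start: 72
72 ÷ 2 = 36
36 ÷ 2 = 18
Convert the 2nd triangular number (triangular index) → 2×3/2 = 3 (decimal)
18 × 3 = 54
54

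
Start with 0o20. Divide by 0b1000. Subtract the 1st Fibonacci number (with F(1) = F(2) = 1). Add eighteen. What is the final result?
Convert 0o20 (octal) → 2×8 = 16 (decimal)
Start: 16
Convert 0b1000 (binary) → 8 (decimal)
16 ÷ 8 = 2
Convert the 1st Fibonacci number (with F(1) = F(2) = 1) (Fibonacci index) → 1 (decimal)
2 - 1 = 1
Convert eighteen (English words) → 18 (decimal)
1 + 18 = 19
19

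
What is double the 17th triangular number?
The 17th triangular number = 17×18/2 = 153
Compute 153 × 2 = 306
306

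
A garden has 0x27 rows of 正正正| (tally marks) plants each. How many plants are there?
Convert 正正正| (tally marks) → 5 + 5 + 5 + 1 = 16 (decimal)
Convert 0x27 (hexadecimal) → 2×16 + 7 = 39 (decimal)
Compute 16 × 39 = 624
624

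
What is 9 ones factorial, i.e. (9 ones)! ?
Convert 9 ones (place-value notation) → 9 (decimal)
Compute 9! = 362880
362880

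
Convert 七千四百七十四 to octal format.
Convert 七千四百七十四 (Chinese numeral) → 7×1000 + 4×100 + 7×10 + 4 = 7474 (decimal)
Convert 7474 (decimal) → 7474 = 1×4096 + 6×512 + 4×64 + 6×8 + 2 → 0o16462 (octal)
0o16462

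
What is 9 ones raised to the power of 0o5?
Convert 9 ones (place-value notation) → 9 (decimal)
Convert 0o5 (octal) → 5 (decimal)
Compute 9 ^ 5 = 59049
59049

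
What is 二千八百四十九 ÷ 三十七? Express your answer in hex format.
Convert 二千八百四十九 (Chinese numeral) → 2×1000 + 8×100 + 4×10 + 9 = 2849 (decimal)
Convert 三十七 (Chinese numeral) → 3×10 + 7 = 37 (decimal)
Compute 2849 ÷ 37 = 77
Convert 77 (decimal) → 77 = 4×16 + 13 → 0x4D (hexadecimal)
0x4D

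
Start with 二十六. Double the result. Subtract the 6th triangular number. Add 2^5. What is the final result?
Convert 二十六 (Chinese numeral) → 2×10 + 6 = 26 (decimal)
Start: 26
26 × 2 = 52
Convert the 6th triangular number (triangular index) → 6×7/2 = 21 (decimal)
52 - 21 = 31
Convert 2^5 (power) → 32 (decimal)
31 + 32 = 63
63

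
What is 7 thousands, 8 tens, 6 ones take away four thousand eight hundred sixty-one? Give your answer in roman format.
Convert 7 thousands, 8 tens, 6 ones (place-value notation) → 7×1000 + 8×10 + 6 = 7086 (decimal)
Convert four thousand eight hundred sixty-one (English words) → 4×1000 + 8×100 + 61 = 4861 (decimal)
Compute 7086 - 4861 = 2225
Convert 2225 (decimal) → 2225 = 1000 + 1000 + 100 + 100 + 10 + 10 + 5 → MMCCXXV (Roman numeral)
MMCCXXV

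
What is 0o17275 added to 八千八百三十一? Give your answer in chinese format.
Convert 0o17275 (octal) → 1×4096 + 7×512 + 2×64 + 7×8 + 5 = 7869 (decimal)
Convert 八千八百三十一 (Chinese numeral) → 8×1000 + 8×100 + 3×10 + 1 = 8831 (decimal)
Compute 7869 + 8831 = 16700
Convert 16700 (decimal) → 16700 = 1×10000 + 6×1000 + 7×100 → 一万六千七百 (Chinese numeral)
一万六千七百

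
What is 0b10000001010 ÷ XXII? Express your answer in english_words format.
Convert 0b10000001010 (binary) → 1024 + 8 + 2 = 1034 (decimal)
Convert XXII (Roman numeral) → 10 + 10 + 1 + 1 = 22 (decimal)
Compute 1034 ÷ 22 = 47
Convert 47 (decimal) → forty-seven (English words)
forty-seven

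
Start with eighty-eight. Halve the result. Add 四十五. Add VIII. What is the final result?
Convert eighty-eight (English words) → 88 (decimal)
Start: 88
88 ÷ 2 = 44
Convert 四十五 (Chinese numeral) → 4×10 + 5 = 45 (decimal)
44 + 45 = 89
Convert VIII (Roman numeral) → 5 + 1 + 1 + 1 = 8 (decimal)
89 + 8 = 97
97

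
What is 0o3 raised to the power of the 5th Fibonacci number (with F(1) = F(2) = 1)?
Convert 0o3 (octal) → 3 (decimal)
Convert the 5th Fibonacci number (with F(1) = F(2) = 1) (Fibonacci index) → 1, 1, 2, 3, 5 → 5 (decimal)
Compute 3 ^ 5 = 243
243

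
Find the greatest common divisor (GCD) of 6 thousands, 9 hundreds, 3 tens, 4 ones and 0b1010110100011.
Convert 6 thousands, 9 hundreds, 3 tens, 4 ones (place-value notation) → 6×1000 + 9×100 + 3×10 + 4 = 6934 (decimal)
Convert 0b1010110100011 (binary) → 4096 + 1024 + 256 + 128 + 32 + 2 + 1 = 5539 (decimal)
Compute gcd(6934, 5539) = 1
1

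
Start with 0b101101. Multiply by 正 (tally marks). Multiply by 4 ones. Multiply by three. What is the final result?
Convert 0b101101 (binary) → 32 + 8 + 4 + 1 = 45 (decimal)
Start: 45
Convert 正 (tally marks) → 5 (decimal)
45 × 5 = 225
Convert 4 ones (place-value notation) → 4 (decimal)
225 × 4 = 900
Convert three (English words) → 3 (decimal)
900 × 3 = 2700
2700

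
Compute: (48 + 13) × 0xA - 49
Convert 0xA (hexadecimal) → 10 (decimal)
Expression in decimal: (48 + 13) × 10 - 49
Parentheses first: 48 + 13 = 61
Multiply: 61 × 10 = 610
Subtract: 610 - 49 = 561
561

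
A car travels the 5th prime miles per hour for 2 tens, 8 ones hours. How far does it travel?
Convert the 5th prime (prime index) → 11 (decimal)
Convert 2 tens, 8 ones (place-value notation) → 2×10 + 8 = 28 (decimal)
Compute 11 × 28 = 308
308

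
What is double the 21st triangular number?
The 21st triangular number = 21×22/2 = 231
Compute 231 × 2 = 462
462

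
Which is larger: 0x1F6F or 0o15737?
Convert 0x1F6F (hexadecimal) → 1×4096 + 15×256 + 6×16 + 15 = 8047 (decimal)
Convert 0o15737 (octal) → 1×4096 + 5×512 + 7×64 + 3×8 + 7 = 7135 (decimal)
Compare 8047 vs 7135: larger = 8047
8047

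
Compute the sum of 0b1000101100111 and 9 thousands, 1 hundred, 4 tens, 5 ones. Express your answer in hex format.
Convert 0b1000101100111 (binary) → 4096 + 256 + 64 + 32 + 4 + 2 + 1 = 4455 (decimal)
Convert 9 thousands, 1 hundred, 4 tens, 5 ones (place-value notation) → 9×1000 + 1×100 + 4×10 + 5 = 9145 (decimal)
Compute 4455 + 9145 = 13600
Convert 13600 (decimal) → 13600 = 3×4096 + 5×256 + 2×16 → 0x3520 (hexadecimal)
0x3520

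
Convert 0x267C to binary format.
Convert 0x267C (hexadecimal) → 2×4096 + 6×256 + 7×16 + 12 = 9852 (decimal)
Convert 9852 (decimal) → 9852 = 8192 + 1024 + 512 + 64 + 32 + 16 + 8 + 4 → 0b10011001111100 (binary)
0b10011001111100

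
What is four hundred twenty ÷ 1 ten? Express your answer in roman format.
Convert four hundred twenty (English words) → 4×100 + 20 = 420 (decimal)
Convert 1 ten (place-value notation) → 1×10 = 10 (decimal)
Compute 420 ÷ 10 = 42
Convert 42 (decimal) → 42 = 40 + 1 + 1 → XLII (Roman numeral)
XLII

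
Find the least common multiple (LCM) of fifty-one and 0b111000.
Convert fifty-one (English words) → 51 (decimal)
Convert 0b111000 (binary) → 32 + 16 + 8 = 56 (decimal)
Compute lcm(51, 56) = 2856
2856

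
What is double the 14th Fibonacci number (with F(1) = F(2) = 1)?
The 14th Fibonacci number (with F(1) = F(2) = 1): 1, 1, 2, 3, 5, 8, 13, 21, 34, 55, 89, 144, 233, 377 → 377
Compute 377 × 2 = 754
754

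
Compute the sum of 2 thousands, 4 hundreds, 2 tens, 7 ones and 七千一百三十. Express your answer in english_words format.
Convert 2 thousands, 4 hundreds, 2 tens, 7 ones (place-value notation) → 2×1000 + 4×100 + 2×10 + 7 = 2427 (decimal)
Convert 七千一百三十 (Chinese numeral) → 7×1000 + 1×100 + 3×10 = 7130 (decimal)
Compute 2427 + 7130 = 9557
Convert 9557 (decimal) → 9557 = 9×1000 + 5×100 + 57 → nine thousand five hundred fifty-seven (English words)
nine thousand five hundred fifty-seven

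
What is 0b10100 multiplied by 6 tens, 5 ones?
Convert 0b10100 (binary) → 16 + 4 = 20 (decimal)
Convert 6 tens, 5 ones (place-value notation) → 6×10 + 5 = 65 (decimal)
Compute 20 × 65 = 1300
1300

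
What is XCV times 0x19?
Convert XCV (Roman numeral) → 90 + 5 = 95 (decimal)
Convert 0x19 (hexadecimal) → 1×16 + 9 = 25 (decimal)
Compute 95 × 25 = 2375
2375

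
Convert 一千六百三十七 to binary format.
Convert 一千六百三十七 (Chinese numeral) → 1×1000 + 6×100 + 3×10 + 7 = 1637 (decimal)
Convert 1637 (decimal) → 1637 = 1024 + 512 + 64 + 32 + 4 + 1 → 0b11001100101 (binary)
0b11001100101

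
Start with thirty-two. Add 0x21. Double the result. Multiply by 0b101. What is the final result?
Convert thirty-two (English words) → 32 (decimal)
Start: 32
Convert 0x21 (hexadecimal) → 2×16 + 1 = 33 (decimal)
32 + 33 = 65
65 × 2 = 130
Convert 0b101 (binary) → 4 + 1 = 5 (decimal)
130 × 5 = 650
650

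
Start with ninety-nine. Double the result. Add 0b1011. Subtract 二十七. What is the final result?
Convert ninety-nine (English words) → 99 (decimal)
Start: 99
99 × 2 = 198
Convert 0b1011 (binary) → 8 + 2 + 1 = 11 (decimal)
198 + 11 = 209
Convert 二十七 (Chinese numeral) → 2×10 + 7 = 27 (decimal)
209 - 27 = 182
182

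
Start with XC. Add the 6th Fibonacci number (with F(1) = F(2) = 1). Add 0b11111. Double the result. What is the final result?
Convert XC (Roman numeral) → 90 (decimal)
Start: 90
Convert the 6th Fibonacci number (with F(1) = F(2) = 1) (Fibonacci index) → 1, 1, 2, 3, 5, 8 → 8 (decimal)
90 + 8 = 98
Convert 0b11111 (binary) → 16 + 8 + 4 + 2 + 1 = 31 (decimal)
98 + 31 = 129
129 × 2 = 258
258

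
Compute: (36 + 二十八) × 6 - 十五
Convert 二十八 (Chinese numeral) → 2×10 + 8 = 28 (decimal)
Convert 十五 (Chinese numeral) → 1×10 + 5 = 15 (decimal)
Expression in decimal: (36 + 28) × 6 - 15
Parentheses first: 36 + 28 = 64
Multiply: 64 × 6 = 384
Subtract: 384 - 15 = 369
369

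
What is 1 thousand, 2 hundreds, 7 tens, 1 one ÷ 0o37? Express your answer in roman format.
Convert 1 thousand, 2 hundreds, 7 tens, 1 one (place-value notation) → 1×1000 + 2×100 + 7×10 + 1 = 1271 (decimal)
Convert 0o37 (octal) → 3×8 + 7 = 31 (decimal)
Compute 1271 ÷ 31 = 41
Convert 41 (decimal) → 41 = 40 + 1 → XLI (Roman numeral)
XLI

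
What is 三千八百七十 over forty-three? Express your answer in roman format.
Convert 三千八百七十 (Chinese numeral) → 3×1000 + 8×100 + 7×10 = 3870 (decimal)
Convert forty-three (English words) → 43 (decimal)
Compute 3870 ÷ 43 = 90
Convert 90 (decimal) → XC (Roman numeral)
XC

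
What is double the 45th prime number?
The 45th prime number = 197
Compute 197 × 2 = 394
394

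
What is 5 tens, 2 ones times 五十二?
Convert 5 tens, 2 ones (place-value notation) → 5×10 + 2 = 52 (decimal)
Convert 五十二 (Chinese numeral) → 5×10 + 2 = 52 (decimal)
Compute 52 × 52 = 2704
2704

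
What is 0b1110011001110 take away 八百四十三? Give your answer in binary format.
Convert 0b1110011001110 (binary) → 4096 + 2048 + 1024 + 128 + 64 + 8 + 4 + 2 = 7374 (decimal)
Convert 八百四十三 (Chinese numeral) → 8×100 + 4×10 + 3 = 843 (decimal)
Compute 7374 - 843 = 6531
Convert 6531 (decimal) → 6531 = 4096 + 2048 + 256 + 128 + 2 + 1 → 0b1100110000011 (binary)
0b1100110000011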